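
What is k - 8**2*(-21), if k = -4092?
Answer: -2748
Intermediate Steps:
k - 8**2*(-21) = -4092 - 8**2*(-21) = -4092 - 64*(-21) = -4092 - 1*(-1344) = -4092 + 1344 = -2748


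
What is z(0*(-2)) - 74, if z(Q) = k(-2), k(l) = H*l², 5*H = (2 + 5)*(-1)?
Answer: -398/5 ≈ -79.600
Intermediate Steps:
H = -7/5 (H = ((2 + 5)*(-1))/5 = (7*(-1))/5 = (⅕)*(-7) = -7/5 ≈ -1.4000)
k(l) = -7*l²/5
z(Q) = -28/5 (z(Q) = -7/5*(-2)² = -7/5*4 = -28/5)
z(0*(-2)) - 74 = -28/5 - 74 = -398/5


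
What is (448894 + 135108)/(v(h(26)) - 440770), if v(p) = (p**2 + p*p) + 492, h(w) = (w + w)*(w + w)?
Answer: 292001/7091477 ≈ 0.041176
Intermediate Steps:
h(w) = 4*w**2 (h(w) = (2*w)*(2*w) = 4*w**2)
v(p) = 492 + 2*p**2 (v(p) = (p**2 + p**2) + 492 = 2*p**2 + 492 = 492 + 2*p**2)
(448894 + 135108)/(v(h(26)) - 440770) = (448894 + 135108)/((492 + 2*(4*26**2)**2) - 440770) = 584002/((492 + 2*(4*676)**2) - 440770) = 584002/((492 + 2*2704**2) - 440770) = 584002/((492 + 2*7311616) - 440770) = 584002/((492 + 14623232) - 440770) = 584002/(14623724 - 440770) = 584002/14182954 = 584002*(1/14182954) = 292001/7091477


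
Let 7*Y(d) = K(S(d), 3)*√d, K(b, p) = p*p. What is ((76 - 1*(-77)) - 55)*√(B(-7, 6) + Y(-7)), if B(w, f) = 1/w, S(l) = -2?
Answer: 14*√(-7 + 63*I*√7) ≈ 125.15 + 130.52*I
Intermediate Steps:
K(b, p) = p²
Y(d) = 9*√d/7 (Y(d) = (3²*√d)/7 = (9*√d)/7 = 9*√d/7)
((76 - 1*(-77)) - 55)*√(B(-7, 6) + Y(-7)) = ((76 - 1*(-77)) - 55)*√(1/(-7) + 9*√(-7)/7) = ((76 + 77) - 55)*√(-⅐ + 9*(I*√7)/7) = (153 - 55)*√(-⅐ + 9*I*√7/7) = 98*√(-⅐ + 9*I*√7/7)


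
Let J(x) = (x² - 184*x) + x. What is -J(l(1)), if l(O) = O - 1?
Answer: 0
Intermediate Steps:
l(O) = -1 + O
J(x) = x² - 183*x
-J(l(1)) = -(-1 + 1)*(-183 + (-1 + 1)) = -0*(-183 + 0) = -0*(-183) = -1*0 = 0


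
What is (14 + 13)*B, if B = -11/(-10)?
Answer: 297/10 ≈ 29.700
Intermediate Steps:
B = 11/10 (B = -11*(-⅒) = 11/10 ≈ 1.1000)
(14 + 13)*B = (14 + 13)*(11/10) = 27*(11/10) = 297/10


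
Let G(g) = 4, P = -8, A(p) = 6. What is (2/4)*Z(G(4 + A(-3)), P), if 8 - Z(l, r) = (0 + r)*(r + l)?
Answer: -12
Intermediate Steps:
Z(l, r) = 8 - r*(l + r) (Z(l, r) = 8 - (0 + r)*(r + l) = 8 - r*(l + r))
(2/4)*Z(G(4 + A(-3)), P) = (2/4)*(8 - 1*(-8)² - 1*4*(-8)) = (2*(¼))*(8 - 1*64 + 32) = (8 - 64 + 32)/2 = (½)*(-24) = -12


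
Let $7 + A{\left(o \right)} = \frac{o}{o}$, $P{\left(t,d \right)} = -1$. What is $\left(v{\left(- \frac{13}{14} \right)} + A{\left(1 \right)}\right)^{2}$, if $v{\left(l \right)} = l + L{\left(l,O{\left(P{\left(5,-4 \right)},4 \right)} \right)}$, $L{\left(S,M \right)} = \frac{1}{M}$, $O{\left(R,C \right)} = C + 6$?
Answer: $\frac{57121}{1225} \approx 46.629$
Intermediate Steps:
$O{\left(R,C \right)} = 6 + C$
$A{\left(o \right)} = -6$ ($A{\left(o \right)} = -7 + \frac{o}{o} = -7 + 1 = -6$)
$v{\left(l \right)} = \frac{1}{10} + l$ ($v{\left(l \right)} = l + \frac{1}{6 + 4} = l + \frac{1}{10} = \frac{1}{10} + l$)
$\left(v{\left(- \frac{13}{14} \right)} + A{\left(1 \right)}\right)^{2} = \left(\left(\frac{1}{10} - \frac{13}{14}\right) - 6\right)^{2} = \left(- \frac{29}{35} - 6\right)^{2} = \left(- \frac{239}{35}\right)^{2} = \frac{57121}{1225}$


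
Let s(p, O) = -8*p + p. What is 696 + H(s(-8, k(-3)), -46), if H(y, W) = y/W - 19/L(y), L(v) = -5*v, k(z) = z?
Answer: 4474837/6440 ≈ 694.85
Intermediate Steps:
s(p, O) = -7*p
H(y, W) = 19/(5*y) + y/W (H(y, W) = y/W - 19*(-1/(5*y)) = y/W - (-19)/(5*y) = y/W + 19/(5*y) = 19/(5*y) + y/W)
696 + H(s(-8, k(-3)), -46) = 696 + (19/(5*((-7*(-8)))) - 7*(-8)/(-46)) = 696 + ((19/5)/56 + 56*(-1/46)) = 696 + ((19/5)*(1/56) - 28/23) = 696 + (19/280 - 28/23) = 696 - 7403/6440 = 4474837/6440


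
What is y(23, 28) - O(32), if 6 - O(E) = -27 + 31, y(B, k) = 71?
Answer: 69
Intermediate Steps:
O(E) = 2 (O(E) = 6 - (-27 + 31) = 6 - 1*4 = 6 - 4 = 2)
y(23, 28) - O(32) = 71 - 1*2 = 71 - 2 = 69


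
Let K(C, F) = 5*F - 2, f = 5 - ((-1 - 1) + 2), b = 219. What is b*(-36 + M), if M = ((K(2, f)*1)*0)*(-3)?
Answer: -7884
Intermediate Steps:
f = 5 (f = 5 - (-2 + 2) = 5 - 1*0 = 5 + 0 = 5)
K(C, F) = -2 + 5*F
M = 0 (M = (((-2 + 5*5)*1)*0)*(-3) = (((-2 + 25)*1)*0)*(-3) = ((23*1)*0)*(-3) = (23*0)*(-3) = 0*(-3) = 0)
b*(-36 + M) = 219*(-36 + 0) = 219*(-36) = -7884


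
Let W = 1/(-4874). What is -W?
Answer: 1/4874 ≈ 0.00020517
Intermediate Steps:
W = -1/4874 ≈ -0.00020517
-W = -1*(-1/4874) = 1/4874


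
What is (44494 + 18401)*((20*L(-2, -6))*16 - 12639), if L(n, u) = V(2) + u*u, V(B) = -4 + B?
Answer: -110632305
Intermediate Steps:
L(n, u) = -2 + u**2 (L(n, u) = (-4 + 2) + u*u = -2 + u**2)
(44494 + 18401)*((20*L(-2, -6))*16 - 12639) = (44494 + 18401)*((20*(-2 + (-6)**2))*16 - 12639) = 62895*((20*(-2 + 36))*16 - 12639) = 62895*((20*34)*16 - 12639) = 62895*(680*16 - 12639) = 62895*(10880 - 12639) = 62895*(-1759) = -110632305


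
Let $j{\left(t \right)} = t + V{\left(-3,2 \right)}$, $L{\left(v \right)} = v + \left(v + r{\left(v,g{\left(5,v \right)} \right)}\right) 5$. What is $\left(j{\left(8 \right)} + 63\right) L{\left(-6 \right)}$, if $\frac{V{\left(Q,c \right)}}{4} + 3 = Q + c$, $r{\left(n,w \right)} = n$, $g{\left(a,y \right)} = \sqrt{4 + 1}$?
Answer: $-3630$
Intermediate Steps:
$g{\left(a,y \right)} = \sqrt{5}$
$V{\left(Q,c \right)} = -12 + 4 Q + 4 c$ ($V{\left(Q,c \right)} = -12 + 4 \left(Q + c\right) = -12 + \left(4 Q + 4 c\right) = -12 + 4 Q + 4 c$)
$L{\left(v \right)} = 11 v$ ($L{\left(v \right)} = v + \left(v + v\right) 5 = v + 2 v 5 = v + 10 v = 11 v$)
$j{\left(t \right)} = -16 + t$ ($j{\left(t \right)} = t + \left(-12 + 4 \left(-3\right) + 4 \cdot 2\right) = t - 16 = -16 + t$)
$\left(j{\left(8 \right)} + 63\right) L{\left(-6 \right)} = \left(\left(-16 + 8\right) + 63\right) 11 \left(-6\right) = \left(-8 + 63\right) \left(-66\right) = 55 \left(-66\right) = -3630$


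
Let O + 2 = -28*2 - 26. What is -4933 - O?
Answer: -4849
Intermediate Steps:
O = -84 (O = -2 + (-28*2 - 26) = -2 + (-56 - 26) = -2 - 82 = -84)
-4933 - O = -4933 - 1*(-84) = -4933 + 84 = -4849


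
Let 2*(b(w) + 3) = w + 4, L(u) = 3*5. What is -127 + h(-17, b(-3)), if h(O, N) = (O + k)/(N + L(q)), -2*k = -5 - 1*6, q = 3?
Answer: -3198/25 ≈ -127.92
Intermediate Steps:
k = 11/2 (k = -(-5 - 1*6)/2 = -(-5 - 6)/2 = -½*(-11) = 11/2 ≈ 5.5000)
L(u) = 15
b(w) = -1 + w/2 (b(w) = -3 + (w + 4)/2 = -3 + (4 + w)/2 = -3 + (2 + w/2) = -1 + w/2)
h(O, N) = (11/2 + O)/(15 + N) (h(O, N) = (O + 11/2)/(N + 15) = (11/2 + O)/(15 + N))
-127 + h(-17, b(-3)) = -127 + (11/2 - 17)/(15 + (-1 + (½)*(-3))) = -127 - 23/2/(15 + (-1 - 3/2)) = -127 - 23/2/(15 - 5/2) = -127 - 23/2/(25/2) = -127 + (2/25)*(-23/2) = -127 - 23/25 = -3198/25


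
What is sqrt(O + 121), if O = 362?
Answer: sqrt(483) ≈ 21.977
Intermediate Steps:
sqrt(O + 121) = sqrt(362 + 121) = sqrt(483)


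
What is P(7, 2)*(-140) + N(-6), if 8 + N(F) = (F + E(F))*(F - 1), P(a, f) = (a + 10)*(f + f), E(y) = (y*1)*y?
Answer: -9738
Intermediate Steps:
E(y) = y² (E(y) = y*y = y²)
P(a, f) = 2*f*(10 + a) (P(a, f) = (10 + a)*(2*f) = 2*f*(10 + a))
N(F) = -8 + (-1 + F)*(F + F²) (N(F) = -8 + (F + F²)*(F - 1) = -8 + (F + F²)*(-1 + F) = -8 + (-1 + F)*(F + F²))
P(7, 2)*(-140) + N(-6) = (2*2*(10 + 7))*(-140) + (-8 + (-6)³ - 1*(-6)) = (2*2*17)*(-140) + (-8 - 216 + 6) = 68*(-140) - 218 = -9520 - 218 = -9738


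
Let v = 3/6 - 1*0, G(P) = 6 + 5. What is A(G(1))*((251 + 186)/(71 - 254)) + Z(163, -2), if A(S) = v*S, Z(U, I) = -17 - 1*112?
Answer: -52021/366 ≈ -142.13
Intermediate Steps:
Z(U, I) = -129 (Z(U, I) = -17 - 112 = -129)
G(P) = 11
v = ½ (v = 3*(⅙) + 0 = ½ + 0 = ½ ≈ 0.50000)
A(S) = S/2
A(G(1))*((251 + 186)/(71 - 254)) + Z(163, -2) = ((½)*11)*((251 + 186)/(71 - 254)) - 129 = 11*(437/(-183))/2 - 129 = 11*(437*(-1/183))/2 - 129 = (11/2)*(-437/183) - 129 = -4807/366 - 129 = -52021/366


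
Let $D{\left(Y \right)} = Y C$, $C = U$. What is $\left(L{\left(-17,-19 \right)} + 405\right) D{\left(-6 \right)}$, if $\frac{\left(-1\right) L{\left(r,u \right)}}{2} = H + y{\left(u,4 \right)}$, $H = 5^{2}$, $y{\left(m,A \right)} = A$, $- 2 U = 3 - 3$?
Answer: $0$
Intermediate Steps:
$U = 0$ ($U = - \frac{3 - 3}{2} = \left(- \frac{1}{2}\right) 0 = 0$)
$C = 0$
$D{\left(Y \right)} = 0$ ($D{\left(Y \right)} = Y 0 = 0$)
$H = 25$
$L{\left(r,u \right)} = -58$ ($L{\left(r,u \right)} = - 2 \left(25 + 4\right) = \left(-2\right) 29 = -58$)
$\left(L{\left(-17,-19 \right)} + 405\right) D{\left(-6 \right)} = \left(-58 + 405\right) 0 = 347 \cdot 0 = 0$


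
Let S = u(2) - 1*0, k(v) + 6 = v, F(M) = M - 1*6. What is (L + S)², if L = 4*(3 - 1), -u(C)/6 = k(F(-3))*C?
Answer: 35344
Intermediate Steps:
F(M) = -6 + M (F(M) = M - 6 = -6 + M)
k(v) = -6 + v
u(C) = 90*C (u(C) = -6*(-6 + (-6 - 3))*C = -6*(-6 - 9)*C = -(-90)*C = 90*C)
L = 8 (L = 4*2 = 8)
S = 180 (S = 90*2 - 1*0 = 180 + 0 = 180)
(L + S)² = (8 + 180)² = 188² = 35344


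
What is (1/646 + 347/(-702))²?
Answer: 3120898225/12853437129 ≈ 0.24281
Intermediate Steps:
(1/646 + 347/(-702))² = (1/646 + 347*(-1/702))² = (1/646 - 347/702)² = (-55865/113373)² = 3120898225/12853437129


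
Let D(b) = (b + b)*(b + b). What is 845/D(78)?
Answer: 5/144 ≈ 0.034722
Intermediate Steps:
D(b) = 4*b**2 (D(b) = (2*b)*(2*b) = 4*b**2)
845/D(78) = 845/((4*78**2)) = 845/((4*6084)) = 845/24336 = 845*(1/24336) = 5/144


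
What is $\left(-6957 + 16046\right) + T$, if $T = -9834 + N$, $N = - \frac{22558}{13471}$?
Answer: $- \frac{10058453}{13471} \approx -746.67$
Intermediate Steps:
$N = - \frac{22558}{13471}$ ($N = \left(-22558\right) \frac{1}{13471} = - \frac{22558}{13471} \approx -1.6746$)
$T = - \frac{132496372}{13471}$ ($T = -9834 - \frac{22558}{13471} = - \frac{132496372}{13471} \approx -9835.7$)
$\left(-6957 + 16046\right) + T = \left(-6957 + 16046\right) - \frac{132496372}{13471} = 9089 - \frac{132496372}{13471} = - \frac{10058453}{13471}$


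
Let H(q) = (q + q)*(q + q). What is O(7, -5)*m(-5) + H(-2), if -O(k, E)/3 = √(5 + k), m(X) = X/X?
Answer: 16 - 6*√3 ≈ 5.6077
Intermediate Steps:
m(X) = 1
O(k, E) = -3*√(5 + k)
H(q) = 4*q² (H(q) = (2*q)*(2*q) = 4*q²)
O(7, -5)*m(-5) + H(-2) = -3*√(5 + 7)*1 + 4*(-2)² = -6*√3*1 + 4*4 = -6*√3*1 + 16 = -6*√3 + 16 = 16 - 6*√3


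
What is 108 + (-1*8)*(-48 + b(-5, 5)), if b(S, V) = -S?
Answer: 452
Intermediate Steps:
108 + (-1*8)*(-48 + b(-5, 5)) = 108 + (-1*8)*(-48 - 1*(-5)) = 108 - 8*(-48 + 5) = 108 - 8*(-43) = 108 + 344 = 452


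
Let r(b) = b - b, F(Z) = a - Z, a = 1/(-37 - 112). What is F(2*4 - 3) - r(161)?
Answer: -746/149 ≈ -5.0067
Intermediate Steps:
a = -1/149 (a = 1/(-149) = -1/149 ≈ -0.0067114)
F(Z) = -1/149 - Z
r(b) = 0
F(2*4 - 3) - r(161) = (-1/149 - (2*4 - 3)) - 1*0 = (-1/149 - (8 - 3)) + 0 = (-1/149 - 1*5) + 0 = (-1/149 - 5) + 0 = -746/149 + 0 = -746/149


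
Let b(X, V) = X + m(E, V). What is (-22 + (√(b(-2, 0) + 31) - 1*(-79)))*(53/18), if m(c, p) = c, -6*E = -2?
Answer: 1007/6 + 53*√66/27 ≈ 183.78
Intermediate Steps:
E = ⅓ (E = -⅙*(-2) = ⅓ ≈ 0.33333)
b(X, V) = ⅓ + X (b(X, V) = X + ⅓ = ⅓ + X)
(-22 + (√(b(-2, 0) + 31) - 1*(-79)))*(53/18) = (-22 + (√((⅓ - 2) + 31) - 1*(-79)))*(53/18) = (-22 + (√(-5/3 + 31) + 79))*(53*(1/18)) = (-22 + (√(88/3) + 79))*(53/18) = (-22 + (2*√66/3 + 79))*(53/18) = (-22 + (79 + 2*√66/3))*(53/18) = (57 + 2*√66/3)*(53/18) = 1007/6 + 53*√66/27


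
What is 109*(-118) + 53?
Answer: -12809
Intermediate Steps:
109*(-118) + 53 = -12862 + 53 = -12809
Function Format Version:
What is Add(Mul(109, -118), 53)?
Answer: -12809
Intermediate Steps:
Add(Mul(109, -118), 53) = Add(-12862, 53) = -12809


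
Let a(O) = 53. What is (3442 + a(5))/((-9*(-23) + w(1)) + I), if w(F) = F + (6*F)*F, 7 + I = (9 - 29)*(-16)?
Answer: 3495/527 ≈ 6.6319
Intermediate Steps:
I = 313 (I = -7 + (9 - 29)*(-16) = -7 - 20*(-16) = -7 + 320 = 313)
w(F) = F + 6*F²
(3442 + a(5))/((-9*(-23) + w(1)) + I) = (3442 + 53)/((-9*(-23) + 1*(1 + 6*1)) + 313) = 3495/((207 + 1*(1 + 6)) + 313) = 3495/((207 + 1*7) + 313) = 3495/((207 + 7) + 313) = 3495/(214 + 313) = 3495/527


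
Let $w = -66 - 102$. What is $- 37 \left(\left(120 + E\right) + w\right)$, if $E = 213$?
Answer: $-6105$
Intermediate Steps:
$w = -168$ ($w = -66 - 102 = -168$)
$- 37 \left(\left(120 + E\right) + w\right) = - 37 \left(\left(120 + 213\right) - 168\right) = - 37 \left(333 - 168\right) = \left(-37\right) 165 = -6105$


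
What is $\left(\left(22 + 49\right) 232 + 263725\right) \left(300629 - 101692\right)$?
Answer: $55741550589$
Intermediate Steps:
$\left(\left(22 + 49\right) 232 + 263725\right) \left(300629 - 101692\right) = \left(71 \cdot 232 + 263725\right) 198937 = \left(16472 + 263725\right) 198937 = 280197 \cdot 198937 = 55741550589$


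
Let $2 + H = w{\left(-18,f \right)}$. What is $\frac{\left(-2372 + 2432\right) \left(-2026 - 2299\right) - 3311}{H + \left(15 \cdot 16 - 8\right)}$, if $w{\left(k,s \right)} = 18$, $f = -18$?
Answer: $- \frac{262811}{248} \approx -1059.7$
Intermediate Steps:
$H = 16$ ($H = -2 + 18 = 16$)
$\frac{\left(-2372 + 2432\right) \left(-2026 - 2299\right) - 3311}{H + \left(15 \cdot 16 - 8\right)} = \frac{\left(-2372 + 2432\right) \left(-2026 - 2299\right) - 3311}{16 + \left(15 \cdot 16 - 8\right)} = \frac{60 \left(-4325\right) - 3311}{16 + \left(240 - 8\right)} = \frac{-259500 - 3311}{16 + 232} = - \frac{262811}{248}$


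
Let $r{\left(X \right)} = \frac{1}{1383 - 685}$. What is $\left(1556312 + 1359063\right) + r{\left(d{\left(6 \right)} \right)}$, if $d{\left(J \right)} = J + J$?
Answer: $\frac{2034931751}{698} \approx 2.9154 \cdot 10^{6}$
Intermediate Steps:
$d{\left(J \right)} = 2 J$
$r{\left(X \right)} = \frac{1}{698}$
$\left(1556312 + 1359063\right) + r{\left(d{\left(6 \right)} \right)} = \left(1556312 + 1359063\right) + \frac{1}{698} = 2915375 + \frac{1}{698} = \frac{2034931751}{698}$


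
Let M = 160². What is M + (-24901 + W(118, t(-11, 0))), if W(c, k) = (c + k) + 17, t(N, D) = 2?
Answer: 836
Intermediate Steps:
W(c, k) = 17 + c + k
M = 25600
M + (-24901 + W(118, t(-11, 0))) = 25600 + (-24901 + (17 + 118 + 2)) = 25600 + (-24901 + 137) = 25600 - 24764 = 836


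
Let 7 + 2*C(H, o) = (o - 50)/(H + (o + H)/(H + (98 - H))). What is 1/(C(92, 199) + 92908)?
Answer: 18614/1729338965 ≈ 1.0764e-5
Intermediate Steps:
C(H, o) = -7/2 + (-50 + o)/(2*(o/98 + 99*H/98)) (C(H, o) = -7/2 + ((o - 50)/(H + (o + H)/(H + (98 - H))))/2 = -7/2 + ((-50 + o)/(H + (H + o)/98))/2 = -7/2 + ((-50 + o)/(H + (H + o)*(1/98)))/2 = -7/2 + ((-50 + o)/(H + (H/98 + o/98)))/2 = -7/2 + ((-50 + o)/(o/98 + 99*H/98))/2 = -7/2 + (-50 + o)/(2*(o/98 + 99*H/98)))
1/(C(92, 199) + 92908) = 1/(7*(-700 - 99*92 + 13*199)/(2*(199 + 99*92)) + 92908) = 1/(7*(-700 - 9108 + 2587)/(2*(199 + 9108)) + 92908) = 1/((7/2)*(-7221)/9307 + 92908) = 1/((7/2)*(1/9307)*(-7221) + 92908) = 1/(-50547/18614 + 92908) = 1/(1729338965/18614) = 18614/1729338965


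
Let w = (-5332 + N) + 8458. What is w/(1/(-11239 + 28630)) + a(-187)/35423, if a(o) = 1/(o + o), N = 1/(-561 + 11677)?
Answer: 4003031660821145389/73633506716 ≈ 5.4364e+7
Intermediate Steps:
N = 1/11116 ≈ 8.9960e-5
w = 34748617/11116 (w = (-5332 + 1/11116) + 8458 = -59270511/11116 + 8458 = 34748617/11116 ≈ 3126.0)
a(o) = 1/(2*o)
w/(1/(-11239 + 28630)) + a(-187)/35423 = 34748617/(11116*(1/(-11239 + 28630))) + ((1/2)/(-187))/35423 = 34748617/(11116*(1/17391)) + ((1/2)*(-1/187))*(1/35423) = 34748617/(11116*(1/17391)) - 1/374*1/35423 = (34748617/11116)*17391 - 1/13248202 = 604313198247/11116 - 1/13248202 = 4003031660821145389/73633506716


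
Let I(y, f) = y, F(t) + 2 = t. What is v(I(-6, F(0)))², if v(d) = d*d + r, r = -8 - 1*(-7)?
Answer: 1225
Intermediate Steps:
F(t) = -2 + t
r = -1 (r = -8 + 7 = -1)
v(d) = -1 + d² (v(d) = d*d - 1 = d² - 1 = -1 + d²)
v(I(-6, F(0)))² = (-1 + (-6)²)² = (-1 + 36)² = 35² = 1225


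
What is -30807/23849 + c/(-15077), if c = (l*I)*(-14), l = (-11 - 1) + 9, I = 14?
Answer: -68357193/51367339 ≈ -1.3308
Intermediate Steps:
l = -3 (l = -12 + 9 = -3)
c = 588 (c = -3*14*(-14) = -42*(-14) = 588)
-30807/23849 + c/(-15077) = -30807/23849 + 588/(-15077) = -30807*1/23849 + 588*(-1/15077) = -4401/3407 - 588/15077 = -68357193/51367339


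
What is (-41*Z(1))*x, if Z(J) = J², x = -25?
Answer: 1025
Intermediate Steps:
(-41*Z(1))*x = -41*1²*(-25) = -41*1*(-25) = -41*(-25) = 1025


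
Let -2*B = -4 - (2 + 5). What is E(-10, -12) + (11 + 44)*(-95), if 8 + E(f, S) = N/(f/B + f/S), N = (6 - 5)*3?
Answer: -340343/65 ≈ -5236.0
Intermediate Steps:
B = 11/2 (B = -(-4 - (2 + 5))/2 = -(-4 - 1*7)/2 = -(-4 - 7)/2 = -½*(-11) = 11/2 ≈ 5.5000)
N = 3 (N = 1*3 = 3)
E(f, S) = -8 + 3/(2*f/11 + f/S) (E(f, S) = -8 + 3/(f/(11/2) + f/S) = -8 + 3/(f*(2/11) + f/S) = -8 + 3/(2*f/11 + f/S))
E(-10, -12) + (11 + 44)*(-95) = (-88*(-10) + 33*(-12) - 16*(-12)*(-10))/((-10)*(11 + 2*(-12))) + (11 + 44)*(-95) = -(880 - 396 - 1920)/(10*(11 - 24)) + 55*(-95) = -⅒*(-1436)/(-13) - 5225 = -⅒*(-1/13)*(-1436) - 5225 = -718/65 - 5225 = -340343/65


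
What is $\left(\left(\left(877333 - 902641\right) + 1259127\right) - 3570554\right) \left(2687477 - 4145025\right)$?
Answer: $3405903425780$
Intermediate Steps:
$\left(\left(\left(877333 - 902641\right) + 1259127\right) - 3570554\right) \left(2687477 - 4145025\right) = \left(\left(-25308 + 1259127\right) - 3570554\right) \left(-1457548\right) = \left(1233819 - 3570554\right) \left(-1457548\right) = \left(-2336735\right) \left(-1457548\right) = 3405903425780$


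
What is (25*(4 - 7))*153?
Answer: -11475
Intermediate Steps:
(25*(4 - 7))*153 = (25*(-3))*153 = -75*153 = -11475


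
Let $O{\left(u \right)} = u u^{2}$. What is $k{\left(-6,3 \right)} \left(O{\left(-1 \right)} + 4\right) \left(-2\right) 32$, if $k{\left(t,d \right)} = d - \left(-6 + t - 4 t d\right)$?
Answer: $10944$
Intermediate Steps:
$O{\left(u \right)} = u^{3}$
$k{\left(t,d \right)} = 6 + d - t + 4 d t$ ($k{\left(t,d \right)} = d - \left(-6 + t - 4 d t\right) = d + \left(6 - t + 4 d t\right) = 6 + d - t + 4 d t$)
$k{\left(-6,3 \right)} \left(O{\left(-1 \right)} + 4\right) \left(-2\right) 32 = \left(6 + 3 - -6 + 4 \cdot 3 \left(-6\right)\right) \left(\left(-1\right)^{3} + 4\right) \left(-2\right) 32 = \left(6 + 3 + 6 - 72\right) \left(-1 + 4\right) \left(-2\right) 32 = - 57 \cdot 3 \left(-2\right) 32 = \left(-57\right) \left(-6\right) 32 = 342 \cdot 32 = 10944$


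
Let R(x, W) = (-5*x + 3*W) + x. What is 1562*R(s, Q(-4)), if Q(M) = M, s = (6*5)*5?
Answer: -955944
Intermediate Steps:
s = 150 (s = 30*5 = 150)
R(x, W) = -4*x + 3*W
1562*R(s, Q(-4)) = 1562*(-4*150 + 3*(-4)) = 1562*(-600 - 12) = 1562*(-612) = -955944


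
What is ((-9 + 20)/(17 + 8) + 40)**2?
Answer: 1022121/625 ≈ 1635.4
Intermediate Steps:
((-9 + 20)/(17 + 8) + 40)**2 = (11/25 + 40)**2 = (1011/25)**2 = 1022121/625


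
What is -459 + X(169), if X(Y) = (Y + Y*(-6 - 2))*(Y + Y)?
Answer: -400313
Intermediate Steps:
X(Y) = -14*Y**2 (X(Y) = (Y + Y*(-8))*(2*Y) = (Y - 8*Y)*(2*Y) = (-7*Y)*(2*Y) = -14*Y**2)
-459 + X(169) = -459 - 14*169**2 = -459 - 14*28561 = -459 - 399854 = -400313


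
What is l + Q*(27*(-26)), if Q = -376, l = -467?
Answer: 263485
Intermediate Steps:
l + Q*(27*(-26)) = -467 - 10152*(-26) = -467 - 376*(-702) = -467 + 263952 = 263485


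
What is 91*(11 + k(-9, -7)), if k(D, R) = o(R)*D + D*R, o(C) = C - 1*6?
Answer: 17381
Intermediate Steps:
o(C) = -6 + C (o(C) = C - 6 = -6 + C)
k(D, R) = D*R + D*(-6 + R) (k(D, R) = (-6 + R)*D + D*R = D*(-6 + R) + D*R = D*R + D*(-6 + R))
91*(11 + k(-9, -7)) = 91*(11 + 2*(-9)*(-3 - 7)) = 91*(11 + 2*(-9)*(-10)) = 91*(11 + 180) = 91*191 = 17381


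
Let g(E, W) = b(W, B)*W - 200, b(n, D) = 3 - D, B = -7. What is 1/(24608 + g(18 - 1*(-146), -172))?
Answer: 1/22688 ≈ 4.4076e-5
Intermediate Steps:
g(E, W) = -200 + 10*W (g(E, W) = (3 - 1*(-7))*W - 200 = (3 + 7)*W - 200 = 10*W - 200 = -200 + 10*W)
1/(24608 + g(18 - 1*(-146), -172)) = 1/(24608 + (-200 + 10*(-172))) = 1/(24608 + (-200 - 1720)) = 1/(24608 - 1920) = 1/22688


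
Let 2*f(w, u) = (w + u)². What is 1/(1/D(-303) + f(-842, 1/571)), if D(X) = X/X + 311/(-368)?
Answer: 37168674/13175811053953 ≈ 2.8210e-6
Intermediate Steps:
D(X) = 57/368 (D(X) = 1 + 311*(-1/368) = 1 - 311/368 = 57/368)
f(w, u) = (u + w)²/2 (f(w, u) = (w + u)²/2 = (u + w)²/2)
1/(1/D(-303) + f(-842, 1/571)) = 1/(1/(57/368) + (1/571 - 842)²/2) = 1/(368/57 + (1/571 - 842)²/2) = 1/(368/57 + (-480781/571)²/2) = 1/(368/57 + (½)*(231150369961/326041)) = 1/(368/57 + 231150369961/652082) = 1/(13175811053953/37168674) = 37168674/13175811053953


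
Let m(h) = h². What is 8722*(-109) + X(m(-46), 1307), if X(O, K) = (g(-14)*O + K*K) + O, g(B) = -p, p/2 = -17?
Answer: 831611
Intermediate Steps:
p = -34 (p = 2*(-17) = -34)
g(B) = 34 (g(B) = -1*(-34) = 34)
X(O, K) = K² + 35*O (X(O, K) = (34*O + K*K) + O = (34*O + K²) + O = (K² + 34*O) + O = K² + 35*O)
8722*(-109) + X(m(-46), 1307) = 8722*(-109) + (1307² + 35*(-46)²) = -950698 + (1708249 + 35*2116) = -950698 + (1708249 + 74060) = -950698 + 1782309 = 831611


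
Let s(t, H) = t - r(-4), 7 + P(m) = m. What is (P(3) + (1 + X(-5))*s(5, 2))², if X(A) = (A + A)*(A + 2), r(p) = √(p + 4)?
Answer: 22801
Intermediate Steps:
r(p) = √(4 + p)
P(m) = -7 + m
X(A) = 2*A*(2 + A) (X(A) = (2*A)*(2 + A) = 2*A*(2 + A))
s(t, H) = t (s(t, H) = t - √(4 - 4) = t - √0 = t - 1*0 = t + 0 = t)
(P(3) + (1 + X(-5))*s(5, 2))² = ((-7 + 3) + (1 + 2*(-5)*(2 - 5))*5)² = (-4 + (1 + 2*(-5)*(-3))*5)² = (-4 + (1 + 30)*5)² = (-4 + 31*5)² = (-4 + 155)² = 151² = 22801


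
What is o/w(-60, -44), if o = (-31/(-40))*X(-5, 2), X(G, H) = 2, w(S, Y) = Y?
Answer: -31/880 ≈ -0.035227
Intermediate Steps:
o = 31/20 (o = -31/(-40)*2 = -31*(-1/40)*2 = (31/40)*2 = 31/20 ≈ 1.5500)
o/w(-60, -44) = (31/20)/(-44) = (31/20)*(-1/44) = -31/880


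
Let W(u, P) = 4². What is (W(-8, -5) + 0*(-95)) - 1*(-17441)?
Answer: 17457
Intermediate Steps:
W(u, P) = 16
(W(-8, -5) + 0*(-95)) - 1*(-17441) = (16 + 0*(-95)) - 1*(-17441) = (16 + 0) + 17441 = 16 + 17441 = 17457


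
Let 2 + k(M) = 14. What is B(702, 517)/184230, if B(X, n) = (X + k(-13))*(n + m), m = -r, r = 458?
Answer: 7021/30705 ≈ 0.22866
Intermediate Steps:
k(M) = 12 (k(M) = -2 + 14 = 12)
m = -458 (m = -1*458 = -458)
B(X, n) = (-458 + n)*(12 + X) (B(X, n) = (X + 12)*(n - 458) = (12 + X)*(-458 + n) = (-458 + n)*(12 + X))
B(702, 517)/184230 = (-5496 - 458*702 + 12*517 + 702*517)/184230 = (-5496 - 321516 + 6204 + 362934)*(1/184230) = 42126*(1/184230) = 7021/30705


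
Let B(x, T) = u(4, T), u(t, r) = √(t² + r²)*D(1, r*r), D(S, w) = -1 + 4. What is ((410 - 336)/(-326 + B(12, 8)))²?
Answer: 1369/(163 - 6*√5)² ≈ 0.061184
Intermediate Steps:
D(S, w) = 3
u(t, r) = 3*√(r² + t²) (u(t, r) = √(t² + r²)*3 = √(r² + t²)*3 = 3*√(r² + t²))
B(x, T) = 3*√(16 + T²) (B(x, T) = 3*√(T² + 4²) = 3*√(T² + 16) = 3*√(16 + T²))
((410 - 336)/(-326 + B(12, 8)))² = ((410 - 336)/(-326 + 3*√(16 + 8²)))² = (74/(-326 + 3*√(16 + 64)))² = (74/(-326 + 3*√80))² = (74/(-326 + 3*(4*√5)))² = (74/(-326 + 12*√5))² = 5476/(-326 + 12*√5)²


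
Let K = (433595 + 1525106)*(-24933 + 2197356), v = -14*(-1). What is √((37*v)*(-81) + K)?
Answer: √4255127060565 ≈ 2.0628e+6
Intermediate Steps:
v = 14
K = 4255127102523 (K = 1958701*2172423 = 4255127102523)
√((37*v)*(-81) + K) = √((37*14)*(-81) + 4255127102523) = √(518*(-81) + 4255127102523) = √(-41958 + 4255127102523) = √4255127060565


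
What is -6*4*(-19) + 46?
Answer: 502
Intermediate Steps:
-6*4*(-19) + 46 = -24*(-19) + 46 = 456 + 46 = 502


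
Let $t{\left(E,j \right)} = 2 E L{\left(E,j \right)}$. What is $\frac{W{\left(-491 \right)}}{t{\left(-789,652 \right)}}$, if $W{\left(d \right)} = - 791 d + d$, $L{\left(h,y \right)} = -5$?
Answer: $\frac{38789}{789} \approx 49.162$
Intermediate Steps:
$t{\left(E,j \right)} = - 10 E$ ($t{\left(E,j \right)} = 2 E \left(-5\right) = - 10 E$)
$W{\left(d \right)} = - 790 d$
$\frac{W{\left(-491 \right)}}{t{\left(-789,652 \right)}} = \frac{\left(-790\right) \left(-491\right)}{\left(-10\right) \left(-789\right)} = \frac{387890}{7890} = 387890 \cdot \frac{1}{7890} = \frac{38789}{789}$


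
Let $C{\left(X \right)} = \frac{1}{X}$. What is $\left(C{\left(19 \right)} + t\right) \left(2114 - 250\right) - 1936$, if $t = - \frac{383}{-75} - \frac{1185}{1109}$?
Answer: $\frac{8990771752}{1580325} \approx 5689.2$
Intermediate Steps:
$t = \frac{335872}{83175}$ ($t = \left(-383\right) \left(- \frac{1}{75}\right) - \frac{1185}{1109} = \frac{383}{75} - \frac{1185}{1109} = \frac{335872}{83175} \approx 4.0381$)
$\left(C{\left(19 \right)} + t\right) \left(2114 - 250\right) - 1936 = \left(\frac{1}{19} + \frac{335872}{83175}\right) \left(2114 - 250\right) - 1936 = \left(\frac{1}{19} + \frac{335872}{83175}\right) 1864 - 1936 = \frac{6464743}{1580325} \cdot 1864 - 1936 = \frac{12050280952}{1580325} - 1936 = \frac{8990771752}{1580325}$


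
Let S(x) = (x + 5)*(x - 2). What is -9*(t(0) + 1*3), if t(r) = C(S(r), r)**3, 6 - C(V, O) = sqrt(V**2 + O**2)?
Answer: 549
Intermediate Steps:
S(x) = (-2 + x)*(5 + x) (S(x) = (5 + x)*(-2 + x) = (-2 + x)*(5 + x))
C(V, O) = 6 - sqrt(O**2 + V**2) (C(V, O) = 6 - sqrt(V**2 + O**2) = 6 - sqrt(O**2 + V**2))
t(r) = (6 - sqrt(r**2 + (-10 + r**2 + 3*r)**2))**3
-9*(t(0) + 1*3) = -9*(-(-6 + sqrt(0**2 + (-10 + 0**2 + 3*0)**2))**3 + 1*3) = -9*(-(-6 + sqrt(0 + (-10 + 0 + 0)**2))**3 + 3) = -9*(-(-6 + sqrt(0 + (-10)**2))**3 + 3) = -9*(-(-6 + sqrt(0 + 100))**3 + 3) = -9*(-(-6 + sqrt(100))**3 + 3) = -9*(-(-6 + 10)**3 + 3) = -9*(-1*4**3 + 3) = -9*(-1*64 + 3) = -9*(-64 + 3) = -9*(-61) = 549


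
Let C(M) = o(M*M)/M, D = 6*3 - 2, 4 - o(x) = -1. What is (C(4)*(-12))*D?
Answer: -240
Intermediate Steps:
o(x) = 5 (o(x) = 4 - 1*(-1) = 4 + 1 = 5)
D = 16 (D = 18 - 2 = 16)
C(M) = 5/M
(C(4)*(-12))*D = ((5/4)*(-12))*16 = -15*16 = -240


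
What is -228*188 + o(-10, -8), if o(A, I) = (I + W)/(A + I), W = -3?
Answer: -771541/18 ≈ -42863.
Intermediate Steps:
o(A, I) = (-3 + I)/(A + I) (o(A, I) = (I - 3)/(A + I) = (-3 + I)/(A + I))
-228*188 + o(-10, -8) = -228*188 + (-3 - 8)/(-10 - 8) = -42864 - 11/(-18) = -42864 - 1/18*(-11) = -42864 + 11/18 = -771541/18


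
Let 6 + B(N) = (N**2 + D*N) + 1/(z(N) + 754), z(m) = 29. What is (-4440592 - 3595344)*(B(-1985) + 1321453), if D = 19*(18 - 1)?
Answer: -29072930085884032/783 ≈ -3.7130e+13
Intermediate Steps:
D = 323 (D = 19*17 = 323)
B(N) = -4697/783 + N**2 + 323*N (B(N) = -6 + ((N**2 + 323*N) + 1/(29 + 754)) = -6 + ((N**2 + 323*N) + 1/783) = -6 + (1/783 + N**2 + 323*N) = -4697/783 + N**2 + 323*N)
(-4440592 - 3595344)*(B(-1985) + 1321453) = (-4440592 - 3595344)*((-4697/783 + (-1985)**2 + 323*(-1985)) + 1321453) = -8035936*((-4697/783 + 3940225 - 641155) + 1321453) = -8035936*(2583167113/783 + 1321453) = -8035936*3617864812/783 = -29072930085884032/783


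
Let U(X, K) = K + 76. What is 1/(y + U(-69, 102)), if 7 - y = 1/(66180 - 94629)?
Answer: 28449/5263066 ≈ 0.0054054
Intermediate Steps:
U(X, K) = 76 + K
y = 199144/28449 (y = 7 - 1/(66180 - 94629) = 7 - 1/(-28449) = 7 - 1*(-1/28449) = 7 + 1/28449 = 199144/28449 ≈ 7.0000)
1/(y + U(-69, 102)) = 1/(199144/28449 + (76 + 102)) = 1/(199144/28449 + 178) = 1/(5263066/28449) = 28449/5263066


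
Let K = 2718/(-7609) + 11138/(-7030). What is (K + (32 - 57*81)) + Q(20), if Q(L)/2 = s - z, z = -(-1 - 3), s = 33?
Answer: -121129417936/26745635 ≈ -4528.9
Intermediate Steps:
z = 4 (z = -1*(-4) = 4)
Q(L) = 58 (Q(L) = 2*(33 - 1*4) = 2*(33 - 4) = 2*29 = 58)
K = -51928291/26745635 (K = 2718*(-1/7609) + 11138*(-1/7030) = -2718/7609 - 5569/3515 = -51928291/26745635 ≈ -1.9416)
(K + (32 - 57*81)) + Q(20) = (-51928291/26745635 + (32 - 57*81)) + 58 = (-51928291/26745635 + (32 - 4617)) + 58 = (-51928291/26745635 - 4585) + 58 = -122680664766/26745635 + 58 = -121129417936/26745635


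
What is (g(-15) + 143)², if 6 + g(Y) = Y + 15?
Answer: 18769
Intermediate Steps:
g(Y) = 9 + Y (g(Y) = -6 + (Y + 15) = -6 + (15 + Y) = 9 + Y)
(g(-15) + 143)² = ((9 - 15) + 143)² = (-6 + 143)² = 137² = 18769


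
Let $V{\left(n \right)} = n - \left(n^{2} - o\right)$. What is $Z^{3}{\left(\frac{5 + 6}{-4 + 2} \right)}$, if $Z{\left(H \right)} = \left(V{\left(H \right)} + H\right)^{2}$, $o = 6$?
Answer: $\frac{7858047974841}{4096} \approx 1.9185 \cdot 10^{9}$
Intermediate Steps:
$V{\left(n \right)} = 6 + n - n^{2}$ ($V{\left(n \right)} = n - \left(-6 + n^{2}\right) = 6 + n - n^{2}$)
$Z{\left(H \right)} = \left(6 - H^{2} + 2 H\right)^{2}$ ($Z{\left(H \right)} = \left(\left(6 + H - H^{2}\right) + H\right)^{2} = \left(6 - H^{2} + 2 H\right)^{2}$)
$Z^{3}{\left(\frac{5 + 6}{-4 + 2} \right)} = \left(\left(6 - \left(\frac{5 + 6}{-4 + 2}\right)^{2} + 2 \frac{5 + 6}{-4 + 2}\right)^{2}\right)^{3} = \left(\left(6 - \left(\frac{11}{-2}\right)^{2} + 2 \frac{11}{-2}\right)^{2}\right)^{3} = \left(\left(6 - \left(11 \left(- \frac{1}{2}\right)\right)^{2} + 2 \cdot 11 \left(- \frac{1}{2}\right)\right)^{2}\right)^{3} = \left(\left(6 - \left(- \frac{11}{2}\right)^{2} + 2 \left(- \frac{11}{2}\right)\right)^{2}\right)^{3} = \left(\left(6 - \frac{121}{4} - 11\right)^{2}\right)^{3} = \left(\left(- \frac{141}{4}\right)^{2}\right)^{3} = \left(\frac{19881}{16}\right)^{3} = \frac{7858047974841}{4096}$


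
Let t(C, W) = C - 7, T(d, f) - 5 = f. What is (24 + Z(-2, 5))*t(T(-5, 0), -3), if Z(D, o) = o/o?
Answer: -50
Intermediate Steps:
T(d, f) = 5 + f
Z(D, o) = 1
t(C, W) = -7 + C
(24 + Z(-2, 5))*t(T(-5, 0), -3) = (24 + 1)*(-7 + (5 + 0)) = 25*(-7 + 5) = 25*(-2) = -50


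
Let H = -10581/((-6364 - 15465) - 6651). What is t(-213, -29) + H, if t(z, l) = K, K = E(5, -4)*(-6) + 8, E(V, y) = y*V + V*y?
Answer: 7073621/28480 ≈ 248.37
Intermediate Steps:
E(V, y) = 2*V*y (E(V, y) = V*y + V*y = 2*V*y)
H = 10581/28480 (H = -10581/(-21829 - 6651) = -10581/(-28480) = -10581*(-1/28480) = 10581/28480 ≈ 0.37152)
K = 248 (K = (2*5*(-4))*(-6) + 8 = -40*(-6) + 8 = 240 + 8 = 248)
t(z, l) = 248
t(-213, -29) + H = 248 + 10581/28480 = 7073621/28480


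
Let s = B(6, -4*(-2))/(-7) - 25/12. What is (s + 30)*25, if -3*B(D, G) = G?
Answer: 59425/84 ≈ 707.44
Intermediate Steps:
B(D, G) = -G/3
s = -143/84 (s = -(-4)*(-2)/3/(-7) - 25/12 = -⅓*8*(-⅐) - 25*1/12 = -8/3*(-⅐) - 25/12 = 8/21 - 25/12 = -143/84 ≈ -1.7024)
(s + 30)*25 = (-143/84 + 30)*25 = (2377/84)*25 = 59425/84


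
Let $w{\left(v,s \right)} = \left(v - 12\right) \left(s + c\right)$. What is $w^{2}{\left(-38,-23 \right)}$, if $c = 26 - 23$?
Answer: $1000000$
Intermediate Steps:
$c = 3$
$w{\left(v,s \right)} = \left(-12 + v\right) \left(3 + s\right)$ ($w{\left(v,s \right)} = \left(v - 12\right) \left(s + 3\right) = \left(-12 + v\right) \left(3 + s\right)$)
$w^{2}{\left(-38,-23 \right)} = \left(-36 - -276 + 3 \left(-38\right) - -874\right)^{2} = \left(-36 + 276 - 114 + 874\right)^{2} = 1000^{2} = 1000000$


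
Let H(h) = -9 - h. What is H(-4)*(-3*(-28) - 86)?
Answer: 10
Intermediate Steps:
H(-4)*(-3*(-28) - 86) = (-9 - 1*(-4))*(-3*(-28) - 86) = (-9 + 4)*(84 - 86) = -5*(-2) = 10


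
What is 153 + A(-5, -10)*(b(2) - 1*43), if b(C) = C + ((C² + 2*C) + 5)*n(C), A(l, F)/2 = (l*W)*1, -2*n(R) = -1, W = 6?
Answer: 2223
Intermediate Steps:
n(R) = ½ (n(R) = -½*(-1) = ½)
A(l, F) = 12*l (A(l, F) = 2*((l*6)*1) = 2*((6*l)*1) = 2*(6*l) = 12*l)
b(C) = 5/2 + C²/2 + 2*C (b(C) = C + ((C² + 2*C) + 5)*(½) = C + (5 + C² + 2*C)*(½) = C + (5/2 + C + C²/2) = 5/2 + C²/2 + 2*C)
153 + A(-5, -10)*(b(2) - 1*43) = 153 + (12*(-5))*((5/2 + (½)*2² + 2*2) - 1*43) = 153 - 60*((5/2 + (½)*4 + 4) - 43) = 153 - 60*((5/2 + 2 + 4) - 43) = 153 - 60*(17/2 - 43) = 153 - 60*(-69/2) = 153 + 2070 = 2223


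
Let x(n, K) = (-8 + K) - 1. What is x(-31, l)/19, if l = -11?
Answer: -20/19 ≈ -1.0526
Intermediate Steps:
x(n, K) = -9 + K
x(-31, l)/19 = (-9 - 11)/19 = -20*1/19 = -20/19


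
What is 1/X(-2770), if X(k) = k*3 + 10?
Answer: -1/8300 ≈ -0.00012048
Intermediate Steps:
X(k) = 10 + 3*k (X(k) = 3*k + 10 = 10 + 3*k)
1/X(-2770) = 1/(10 + 3*(-2770)) = 1/(10 - 8310) = 1/(-8300) = -1/8300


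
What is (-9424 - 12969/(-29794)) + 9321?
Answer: -3055813/29794 ≈ -102.56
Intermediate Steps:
(-9424 - 12969/(-29794)) + 9321 = (-9424 - 12969*(-1/29794)) + 9321 = (-9424 + 12969/29794) + 9321 = -280765687/29794 + 9321 = -3055813/29794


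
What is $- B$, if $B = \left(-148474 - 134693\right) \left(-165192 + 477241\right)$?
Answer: $88361979183$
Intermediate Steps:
$B = -88361979183$ ($B = \left(-283167\right) 312049 = -88361979183$)
$- B = \left(-1\right) \left(-88361979183\right) = 88361979183$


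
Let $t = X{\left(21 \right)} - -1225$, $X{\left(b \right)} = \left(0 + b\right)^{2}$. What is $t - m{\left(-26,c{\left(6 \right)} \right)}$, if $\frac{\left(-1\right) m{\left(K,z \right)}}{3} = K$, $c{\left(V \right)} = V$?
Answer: $1588$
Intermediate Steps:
$X{\left(b \right)} = b^{2}$
$m{\left(K,z \right)} = - 3 K$
$t = 1666$ ($t = 21^{2} - -1225 = 441 + 1225 = 1666$)
$t - m{\left(-26,c{\left(6 \right)} \right)} = 1666 - \left(-3\right) \left(-26\right) = 1666 - 78 = 1588$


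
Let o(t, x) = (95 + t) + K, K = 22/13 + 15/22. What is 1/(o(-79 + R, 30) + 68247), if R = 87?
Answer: 286/19548779 ≈ 1.4630e-5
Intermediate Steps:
K = 679/286 (K = 22*(1/13) + 15*(1/22) = 22/13 + 15/22 = 679/286 ≈ 2.3741)
o(t, x) = 27849/286 + t (o(t, x) = (95 + t) + 679/286 = 27849/286 + t)
1/(o(-79 + R, 30) + 68247) = 1/((27849/286 + (-79 + 87)) + 68247) = 1/((27849/286 + 8) + 68247) = 1/(30137/286 + 68247) = 1/(19548779/286) = 286/19548779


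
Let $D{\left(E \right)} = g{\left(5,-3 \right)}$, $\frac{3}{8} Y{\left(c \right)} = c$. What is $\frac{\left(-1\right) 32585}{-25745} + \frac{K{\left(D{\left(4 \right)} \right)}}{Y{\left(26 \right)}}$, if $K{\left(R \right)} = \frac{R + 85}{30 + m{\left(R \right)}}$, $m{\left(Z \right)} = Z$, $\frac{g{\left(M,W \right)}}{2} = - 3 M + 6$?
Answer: $\frac{303533}{225472} \approx 1.3462$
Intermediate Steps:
$g{\left(M,W \right)} = 12 - 6 M$ ($g{\left(M,W \right)} = 2 \left(- 3 M + 6\right) = 2 \left(6 - 3 M\right) = 12 - 6 M$)
$Y{\left(c \right)} = \frac{8 c}{3}$
$D{\left(E \right)} = -18$ ($D{\left(E \right)} = 12 - 30 = -18$)
$K{\left(R \right)} = \frac{85 + R}{30 + R}$ ($K{\left(R \right)} = \frac{R + 85}{30 + R} = \frac{85 + R}{30 + R}$)
$\frac{\left(-1\right) 32585}{-25745} + \frac{K{\left(D{\left(4 \right)} \right)}}{Y{\left(26 \right)}} = \frac{\left(-1\right) 32585}{-25745} + \frac{\frac{1}{30 - 18} \left(85 - 18\right)}{\frac{8}{3} \cdot 26} = \left(-32585\right) \left(- \frac{1}{25745}\right) + \frac{\frac{1}{12} \cdot 67}{\frac{208}{3}} = \frac{343}{271} + \frac{1}{12} \cdot 67 \cdot \frac{3}{208} = \frac{343}{271} + \frac{67}{12} \cdot \frac{3}{208} = \frac{343}{271} + \frac{67}{832} = \frac{303533}{225472}$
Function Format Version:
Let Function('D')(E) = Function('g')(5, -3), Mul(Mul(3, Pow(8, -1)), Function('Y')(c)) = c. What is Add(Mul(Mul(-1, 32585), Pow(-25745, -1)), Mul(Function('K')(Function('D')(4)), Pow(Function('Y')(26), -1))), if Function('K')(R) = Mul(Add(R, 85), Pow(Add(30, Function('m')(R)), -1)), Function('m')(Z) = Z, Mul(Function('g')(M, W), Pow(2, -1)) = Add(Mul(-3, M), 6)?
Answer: Rational(303533, 225472) ≈ 1.3462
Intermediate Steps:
Function('g')(M, W) = Add(12, Mul(-6, M)) (Function('g')(M, W) = Mul(2, Add(Mul(-3, M), 6)) = Mul(2, Add(6, Mul(-3, M))) = Add(12, Mul(-6, M)))
Function('Y')(c) = Mul(Rational(8, 3), c)
Function('D')(E) = -18 (Function('D')(E) = Add(12, Mul(-6, 5)) = Add(12, -30) = -18)
Function('K')(R) = Mul(Pow(Add(30, R), -1), Add(85, R)) (Function('K')(R) = Mul(Add(R, 85), Pow(Add(30, R), -1)) = Mul(Add(85, R), Pow(Add(30, R), -1)) = Mul(Pow(Add(30, R), -1), Add(85, R)))
Add(Mul(Mul(-1, 32585), Pow(-25745, -1)), Mul(Function('K')(Function('D')(4)), Pow(Function('Y')(26), -1))) = Add(Mul(Mul(-1, 32585), Pow(-25745, -1)), Mul(Mul(Pow(Add(30, -18), -1), Add(85, -18)), Pow(Mul(Rational(8, 3), 26), -1))) = Add(Mul(-32585, Rational(-1, 25745)), Mul(Mul(Pow(12, -1), 67), Pow(Rational(208, 3), -1))) = Add(Rational(343, 271), Mul(Mul(Rational(1, 12), 67), Rational(3, 208))) = Add(Rational(343, 271), Mul(Rational(67, 12), Rational(3, 208))) = Add(Rational(343, 271), Rational(67, 832)) = Rational(303533, 225472)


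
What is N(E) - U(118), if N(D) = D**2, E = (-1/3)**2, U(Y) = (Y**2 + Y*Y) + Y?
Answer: -2265245/81 ≈ -27966.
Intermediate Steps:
U(Y) = Y + 2*Y**2 (U(Y) = (Y**2 + Y**2) + Y = 2*Y**2 + Y = Y + 2*Y**2)
E = 1/9 (E = (-1*1/3)**2 = (-1/3)**2 = 1/9 ≈ 0.11111)
N(E) - U(118) = (1/9)**2 - 118*(1 + 2*118) = 1/81 - 118*(1 + 236) = 1/81 - 118*237 = 1/81 - 1*27966 = 1/81 - 27966 = -2265245/81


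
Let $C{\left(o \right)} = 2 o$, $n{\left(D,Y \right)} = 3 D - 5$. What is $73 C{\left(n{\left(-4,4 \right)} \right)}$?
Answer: $-2482$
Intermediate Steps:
$n{\left(D,Y \right)} = -5 + 3 D$
$73 C{\left(n{\left(-4,4 \right)} \right)} = 73 \cdot 2 \left(-5 + 3 \left(-4\right)\right) = 73 \cdot 2 \left(-5 - 12\right) = 73 \cdot 2 \left(-17\right) = 73 \left(-34\right) = -2482$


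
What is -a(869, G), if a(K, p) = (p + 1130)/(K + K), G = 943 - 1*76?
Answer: -1997/1738 ≈ -1.1490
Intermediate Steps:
G = 867 (G = 943 - 76 = 867)
a(K, p) = (1130 + p)/(2*K) (a(K, p) = (1130 + p)/((2*K)) = (1130 + p)*(1/(2*K)) = (1130 + p)/(2*K))
-a(869, G) = -(1130 + 867)/(2*869) = -1997/(2*869) = -1*1997/1738 = -1997/1738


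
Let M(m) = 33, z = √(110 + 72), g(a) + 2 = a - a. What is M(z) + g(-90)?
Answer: 31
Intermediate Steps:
g(a) = -2 (g(a) = -2 + (a - a) = -2 + 0 = -2)
z = √182 ≈ 13.491
M(z) + g(-90) = 33 - 2 = 31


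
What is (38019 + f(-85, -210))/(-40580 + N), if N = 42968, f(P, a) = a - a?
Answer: 12673/796 ≈ 15.921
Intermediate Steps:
f(P, a) = 0
(38019 + f(-85, -210))/(-40580 + N) = (38019 + 0)/(-40580 + 42968) = 38019/2388 = 38019*(1/2388) = 12673/796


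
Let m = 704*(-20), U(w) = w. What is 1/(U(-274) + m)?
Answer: -1/14354 ≈ -6.9667e-5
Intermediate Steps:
m = -14080
1/(U(-274) + m) = 1/(-274 - 14080) = 1/(-14354) = -1/14354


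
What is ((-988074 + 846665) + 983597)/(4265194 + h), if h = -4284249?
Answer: -842188/19055 ≈ -44.198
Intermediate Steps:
((-988074 + 846665) + 983597)/(4265194 + h) = ((-988074 + 846665) + 983597)/(4265194 - 4284249) = (-141409 + 983597)/(-19055) = 842188*(-1/19055) = -842188/19055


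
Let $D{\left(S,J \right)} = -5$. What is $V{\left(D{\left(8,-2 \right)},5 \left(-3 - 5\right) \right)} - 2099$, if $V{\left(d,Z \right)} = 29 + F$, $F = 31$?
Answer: $-2039$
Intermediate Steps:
$V{\left(d,Z \right)} = 60$ ($V{\left(d,Z \right)} = 29 + 31 = 60$)
$V{\left(D{\left(8,-2 \right)},5 \left(-3 - 5\right) \right)} - 2099 = 60 - 2099 = -2039$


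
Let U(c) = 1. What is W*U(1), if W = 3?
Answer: 3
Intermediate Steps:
W*U(1) = 3*1 = 3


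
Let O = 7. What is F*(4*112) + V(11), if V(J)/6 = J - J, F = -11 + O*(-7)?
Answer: -26880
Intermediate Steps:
F = -60 (F = -11 + 7*(-7) = -11 - 49 = -60)
V(J) = 0 (V(J) = 6*(J - J) = 6*0 = 0)
F*(4*112) + V(11) = -240*112 + 0 = -60*448 + 0 = -26880 + 0 = -26880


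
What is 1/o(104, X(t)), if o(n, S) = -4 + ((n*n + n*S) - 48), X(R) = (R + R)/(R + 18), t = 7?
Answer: 25/270556 ≈ 9.2402e-5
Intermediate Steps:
X(R) = 2*R/(18 + R) (X(R) = (2*R)/(18 + R) = 2*R/(18 + R))
o(n, S) = -52 + n² + S*n (o(n, S) = -4 + ((n² + S*n) - 48) = -4 + (-48 + n² + S*n) = -52 + n² + S*n)
1/o(104, X(t)) = 1/(-52 + 104² + (2*7/(18 + 7))*104) = 1/(-52 + 10816 + (2*7/25)*104) = 1/(-52 + 10816 + (2*7*(1/25))*104) = 1/(-52 + 10816 + (14/25)*104) = 1/(-52 + 10816 + 1456/25) = 1/(270556/25) = 25/270556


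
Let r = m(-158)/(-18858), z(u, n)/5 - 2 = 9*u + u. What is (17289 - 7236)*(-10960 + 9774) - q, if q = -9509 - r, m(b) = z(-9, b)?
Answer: -112330967501/9429 ≈ -1.1913e+7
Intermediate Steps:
z(u, n) = 10 + 50*u (z(u, n) = 10 + 5*(9*u + u) = 10 + 5*(10*u) = 10 + 50*u)
m(b) = -440 (m(b) = 10 + 50*(-9) = 10 - 450 = -440)
r = 220/9429 (r = -440/(-18858) = -440*(-1/18858) = 220/9429 ≈ 0.023332)
q = -89660581/9429 (q = -9509 - 1*220/9429 = -9509 - 220/9429 = -89660581/9429 ≈ -9509.0)
(17289 - 7236)*(-10960 + 9774) - q = (17289 - 7236)*(-10960 + 9774) - 1*(-89660581/9429) = 10053*(-1186) + 89660581/9429 = -11922858 + 89660581/9429 = -112330967501/9429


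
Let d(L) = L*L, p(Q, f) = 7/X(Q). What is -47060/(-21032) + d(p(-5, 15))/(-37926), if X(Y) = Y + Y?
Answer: 455302871/203484600 ≈ 2.2375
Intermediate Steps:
X(Y) = 2*Y
p(Q, f) = 7/(2*Q) (p(Q, f) = 7/((2*Q)) = 7*(1/(2*Q)) = 7/(2*Q))
d(L) = L²
-47060/(-21032) + d(p(-5, 15))/(-37926) = -47060/(-21032) + ((7/2)/(-5))²/(-37926) = -47060*(-1/21032) + ((7/2)*(-⅕))²*(-1/37926) = 11765/5258 + (-7/10)²*(-1/37926) = 11765/5258 + (49/100)*(-1/37926) = 11765/5258 - 1/77400 = 455302871/203484600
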